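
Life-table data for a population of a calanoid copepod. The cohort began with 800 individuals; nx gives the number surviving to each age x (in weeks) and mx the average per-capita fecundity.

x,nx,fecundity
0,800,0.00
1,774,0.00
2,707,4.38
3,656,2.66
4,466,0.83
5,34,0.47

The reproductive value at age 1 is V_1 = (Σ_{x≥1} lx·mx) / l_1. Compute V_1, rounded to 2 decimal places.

lx = nx/n0 = nx/800: 1, 0.9675, 0.88375, 0.82, 0.5825, 0.0425
lx·mx for x ≥ 1: 0, 3.870825…, 2.1812, 0.483475, 0.019975 → sum = 6.555475…
V_1 = 6.555475… / l_1 = 6.555475… / 0.9675 = 6.775685… → 6.78

6.78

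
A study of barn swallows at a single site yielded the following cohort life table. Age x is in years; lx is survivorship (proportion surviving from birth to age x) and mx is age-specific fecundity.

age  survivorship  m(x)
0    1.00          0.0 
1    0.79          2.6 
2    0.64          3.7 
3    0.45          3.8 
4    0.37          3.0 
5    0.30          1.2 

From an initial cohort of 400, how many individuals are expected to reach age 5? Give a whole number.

Expected survivors = N0 · l_5 = 400 × 0.30 = 120 → 120

120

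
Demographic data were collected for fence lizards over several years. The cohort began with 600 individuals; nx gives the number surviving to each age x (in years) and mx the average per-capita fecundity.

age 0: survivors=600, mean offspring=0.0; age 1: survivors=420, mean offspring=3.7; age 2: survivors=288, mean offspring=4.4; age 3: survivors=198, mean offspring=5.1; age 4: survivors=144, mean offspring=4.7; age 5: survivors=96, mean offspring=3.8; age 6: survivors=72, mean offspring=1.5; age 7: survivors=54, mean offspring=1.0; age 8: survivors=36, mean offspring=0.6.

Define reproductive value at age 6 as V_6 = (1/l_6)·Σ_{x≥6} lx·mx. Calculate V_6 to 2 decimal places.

lx = nx/n0 = nx/600: 1, 0.7, 0.48, 0.33, 0.24, 0.16, 0.12, 0.09, 0.06
lx·mx for x ≥ 6: 0.18, 0.09, 0.036 → sum = 0.306
V_6 = 0.306 / l_6 = 0.306 / 0.12 = 2.55 → 2.55

2.55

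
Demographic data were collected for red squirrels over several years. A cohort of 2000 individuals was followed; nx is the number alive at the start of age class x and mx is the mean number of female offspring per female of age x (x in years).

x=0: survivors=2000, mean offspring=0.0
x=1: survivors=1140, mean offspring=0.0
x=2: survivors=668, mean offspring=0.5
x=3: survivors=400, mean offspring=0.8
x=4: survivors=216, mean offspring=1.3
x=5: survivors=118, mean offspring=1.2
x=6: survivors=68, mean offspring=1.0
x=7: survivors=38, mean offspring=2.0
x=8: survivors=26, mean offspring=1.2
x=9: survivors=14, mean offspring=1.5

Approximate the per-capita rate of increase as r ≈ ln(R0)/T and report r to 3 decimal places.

-0.119

lx = nx/n0 = nx/2000: 1, 0.57, 0.334, 0.2, 0.108, 0.059, 0.034, 0.019, 0.013, 0.007
R0 = Σ lx·mx = 0 + 0 + 0.167 + 0.16 + 0.1404 + 0.0708 + 0.034 + 0.038 + 0.0156 + 0.0105 = 0.6363
Σ x·lx·mx = 2.4189; T = 2.4189/0.6363 = 3.80151…
r ≈ ln(R0)/T = ln(0.6363)/3.80151… = -0.11892… → -0.119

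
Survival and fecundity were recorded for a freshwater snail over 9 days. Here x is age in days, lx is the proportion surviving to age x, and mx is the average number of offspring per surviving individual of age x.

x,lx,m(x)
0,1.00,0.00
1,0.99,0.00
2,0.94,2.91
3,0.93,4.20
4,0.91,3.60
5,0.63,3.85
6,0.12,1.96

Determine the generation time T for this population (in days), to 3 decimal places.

lx·mx: 0, 0, 2.7354, 3.906, 3.276, 2.4255, 0.2352 → R0 = 12.5781
x·lx·mx: 0, 0, 5.4708, 11.718, 13.104, 12.1275, 1.4112 → Σ = 43.8315
T = 43.8315 / 12.5781 = 3.484747… → 3.485

3.485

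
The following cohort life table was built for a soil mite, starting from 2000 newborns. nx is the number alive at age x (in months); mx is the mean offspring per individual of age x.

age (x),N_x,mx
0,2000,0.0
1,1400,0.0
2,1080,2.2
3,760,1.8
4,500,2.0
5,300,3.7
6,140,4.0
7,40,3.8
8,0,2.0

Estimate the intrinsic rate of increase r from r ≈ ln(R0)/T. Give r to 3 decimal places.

lx = nx/n0 = nx/2000: 1, 0.7, 0.54, 0.38, 0.25, 0.15, 0.07, 0.02, 0
R0 = Σ lx·mx = 0 + 0 + 1.188 + 0.684 + 0.5 + 0.555 + 0.28 + 0.076 + 0 = 3.283
Σ x·lx·mx = 11.415; T = 11.415/3.283 = 3.477…
r ≈ ln(R0)/T = ln(3.283)/3.477… = 0.34189… → 0.342

0.342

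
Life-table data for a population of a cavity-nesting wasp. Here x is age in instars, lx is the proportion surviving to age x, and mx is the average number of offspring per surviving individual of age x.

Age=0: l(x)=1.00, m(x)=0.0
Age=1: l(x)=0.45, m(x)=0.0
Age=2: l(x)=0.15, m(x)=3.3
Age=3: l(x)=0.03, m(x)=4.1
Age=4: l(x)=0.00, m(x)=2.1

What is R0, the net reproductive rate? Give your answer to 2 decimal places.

lx·mx by age: 0, 0, 0.495, 0.123, 0
R0 = Σ lx·mx = 0.618 → 0.62

0.62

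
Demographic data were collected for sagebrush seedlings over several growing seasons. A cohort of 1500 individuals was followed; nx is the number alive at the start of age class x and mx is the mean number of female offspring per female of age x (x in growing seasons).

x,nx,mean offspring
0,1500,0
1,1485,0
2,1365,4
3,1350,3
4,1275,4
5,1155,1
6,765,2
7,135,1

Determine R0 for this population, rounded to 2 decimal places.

11.62

lx = nx/n0 = nx/1500: 1, 0.99, 0.91, 0.9, 0.85, 0.77, 0.51, 0.09
lx·mx by age: 0, 0, 3.64, 2.7, 3.4, 0.77, 1.02, 0.09
R0 = Σ lx·mx = 11.62 → 11.62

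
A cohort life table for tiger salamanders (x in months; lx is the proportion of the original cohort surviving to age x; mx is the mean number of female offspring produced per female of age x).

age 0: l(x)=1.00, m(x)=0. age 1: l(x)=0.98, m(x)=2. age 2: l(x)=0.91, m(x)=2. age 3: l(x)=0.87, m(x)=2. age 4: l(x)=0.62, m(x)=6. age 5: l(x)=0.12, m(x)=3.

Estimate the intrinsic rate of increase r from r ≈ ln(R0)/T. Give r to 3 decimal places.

R0 = Σ lx·mx = 0 + 1.96 + 1.82 + 1.74 + 3.72 + 0.36 = 9.6
Σ x·lx·mx = 27.5; T = 27.5/9.6 = 2.86458…
r ≈ ln(R0)/T = ln(9.6)/2.86458… = 0.78956… → 0.790

0.790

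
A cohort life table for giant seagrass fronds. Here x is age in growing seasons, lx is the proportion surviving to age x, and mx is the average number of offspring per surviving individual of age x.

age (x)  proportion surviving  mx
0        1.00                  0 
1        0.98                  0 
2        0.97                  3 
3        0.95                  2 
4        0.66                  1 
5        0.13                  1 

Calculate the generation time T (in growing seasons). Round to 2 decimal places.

lx·mx: 0, 0, 2.91, 1.9, 0.66, 0.13 → R0 = 5.6
x·lx·mx: 0, 0, 5.82, 5.7, 2.64, 0.65 → Σ = 14.81
T = 14.81 / 5.6 = 2.644643… → 2.64

2.64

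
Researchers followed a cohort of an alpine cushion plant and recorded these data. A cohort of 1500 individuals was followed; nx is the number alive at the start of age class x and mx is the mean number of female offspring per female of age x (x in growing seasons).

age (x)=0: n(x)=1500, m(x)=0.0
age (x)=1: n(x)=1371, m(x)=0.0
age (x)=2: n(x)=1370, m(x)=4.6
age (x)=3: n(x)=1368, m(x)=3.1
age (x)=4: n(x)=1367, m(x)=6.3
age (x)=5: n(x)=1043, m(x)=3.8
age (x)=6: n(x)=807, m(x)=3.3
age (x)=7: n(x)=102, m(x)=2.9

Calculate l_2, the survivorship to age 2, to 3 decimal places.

0.913

l_2 = n_2/n_0 = 1370/1500 = 0.913333… → 0.913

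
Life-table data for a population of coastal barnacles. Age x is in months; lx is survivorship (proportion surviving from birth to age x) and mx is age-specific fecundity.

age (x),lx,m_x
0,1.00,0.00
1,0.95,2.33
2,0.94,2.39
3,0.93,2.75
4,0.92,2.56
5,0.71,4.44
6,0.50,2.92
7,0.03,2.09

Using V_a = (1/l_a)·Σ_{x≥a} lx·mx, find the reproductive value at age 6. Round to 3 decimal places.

3.045

lx·mx for x ≥ 6: 1.46, 0.0627 → sum = 1.5227
V_6 = 1.5227 / l_6 = 1.5227 / 0.5 = 3.0454 → 3.045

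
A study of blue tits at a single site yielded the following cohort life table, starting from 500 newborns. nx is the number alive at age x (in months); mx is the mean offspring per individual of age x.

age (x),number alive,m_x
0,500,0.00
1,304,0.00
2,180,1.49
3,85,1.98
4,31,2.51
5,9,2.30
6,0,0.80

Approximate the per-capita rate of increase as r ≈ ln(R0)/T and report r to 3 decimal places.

0.025

lx = nx/n0 = nx/500: 1, 0.608, 0.36, 0.17, 0.062, 0.018, 0
R0 = Σ lx·mx = 0 + 0 + 0.5364 + 0.3366 + 0.15562 + 0.0414 + 0 = 1.07002
Σ x·lx·mx = 2.91208; T = 2.91208/1.07002 = 2.72152…
r ≈ ln(R0)/T = ln(1.07002)/2.72152… = 0.02487… → 0.025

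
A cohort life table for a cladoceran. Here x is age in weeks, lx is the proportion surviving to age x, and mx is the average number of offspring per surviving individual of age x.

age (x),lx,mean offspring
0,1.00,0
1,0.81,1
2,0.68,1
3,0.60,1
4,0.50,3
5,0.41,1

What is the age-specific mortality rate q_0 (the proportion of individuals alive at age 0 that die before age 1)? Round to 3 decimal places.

q_0 = (l_0 − l_1) / l_0 = (1 − 0.81) / 1
     = 0.19 / 1 = 0.19 → 0.190

0.190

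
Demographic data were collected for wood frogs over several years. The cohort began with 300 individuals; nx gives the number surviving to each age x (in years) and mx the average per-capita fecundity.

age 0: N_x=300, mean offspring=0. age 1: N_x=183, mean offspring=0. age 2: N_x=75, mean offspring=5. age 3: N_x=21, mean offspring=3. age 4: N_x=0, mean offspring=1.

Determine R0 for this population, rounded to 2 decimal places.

1.46

lx = nx/n0 = nx/300: 1, 0.61, 0.25, 0.07, 0
lx·mx by age: 0, 0, 1.25, 0.21, 0
R0 = Σ lx·mx = 1.46 → 1.46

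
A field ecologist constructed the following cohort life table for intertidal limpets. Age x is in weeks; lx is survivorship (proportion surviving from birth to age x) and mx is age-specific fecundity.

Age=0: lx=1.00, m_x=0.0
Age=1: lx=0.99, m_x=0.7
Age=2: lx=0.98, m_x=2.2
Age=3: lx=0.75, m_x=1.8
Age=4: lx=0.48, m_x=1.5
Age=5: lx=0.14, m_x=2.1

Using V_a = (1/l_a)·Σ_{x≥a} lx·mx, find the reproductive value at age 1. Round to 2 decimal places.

5.27

lx·mx for x ≥ 1: 0.693, 2.156, 1.35, 0.72, 0.294 → sum = 5.213
V_1 = 5.213 / l_1 = 5.213 / 0.99 = 5.265657… → 5.27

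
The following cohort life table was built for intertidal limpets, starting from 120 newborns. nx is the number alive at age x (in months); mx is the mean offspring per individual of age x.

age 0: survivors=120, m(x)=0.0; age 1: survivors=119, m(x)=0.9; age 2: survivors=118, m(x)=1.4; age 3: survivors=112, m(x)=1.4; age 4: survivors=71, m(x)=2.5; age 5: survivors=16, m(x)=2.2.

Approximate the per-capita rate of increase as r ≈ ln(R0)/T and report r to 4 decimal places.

lx = nx/n0 = nx/120: 1, 0.99167…, 0.98333…, 0.93333…, 0.59167…, 0.13333…
R0 = Σ lx·mx = 0 + 0.8925… + 1.37667… + 1.30667… + 1.47917… + 0.29333… = 5.348333…
Σ x·lx·mx = 14.949167…; T = 14.949167…/5.348333… = 2.79511…
r ≈ ln(R0)/T = ln(5.348333…)/2.79511… = 0.5999… → 0.5999

0.5999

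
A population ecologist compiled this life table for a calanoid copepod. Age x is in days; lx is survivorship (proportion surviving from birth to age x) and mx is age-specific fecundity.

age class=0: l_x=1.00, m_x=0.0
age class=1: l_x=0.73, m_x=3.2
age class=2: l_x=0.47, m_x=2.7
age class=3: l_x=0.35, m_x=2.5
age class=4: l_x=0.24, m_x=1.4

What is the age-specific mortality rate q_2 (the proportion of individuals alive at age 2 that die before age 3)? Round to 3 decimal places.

q_2 = (l_2 − l_3) / l_2 = (0.47 − 0.35) / 0.47
     = 0.12 / 0.47 = 0.255319… → 0.255

0.255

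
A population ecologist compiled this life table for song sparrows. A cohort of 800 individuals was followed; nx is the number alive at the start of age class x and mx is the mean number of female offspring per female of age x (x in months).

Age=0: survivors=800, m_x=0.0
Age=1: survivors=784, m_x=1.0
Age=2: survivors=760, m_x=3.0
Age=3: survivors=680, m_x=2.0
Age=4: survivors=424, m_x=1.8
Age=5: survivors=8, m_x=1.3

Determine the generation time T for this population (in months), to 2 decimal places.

2.41

lx = nx/n0 = nx/800: 1, 0.98, 0.95, 0.85, 0.53, 0.01
lx·mx: 0, 0.98, 2.85, 1.7, 0.954, 0.013 → R0 = 6.497
x·lx·mx: 0, 0.98, 5.7, 5.1, 3.816, 0.065 → Σ = 15.661
T = 15.661 / 6.497 = 2.410497… → 2.41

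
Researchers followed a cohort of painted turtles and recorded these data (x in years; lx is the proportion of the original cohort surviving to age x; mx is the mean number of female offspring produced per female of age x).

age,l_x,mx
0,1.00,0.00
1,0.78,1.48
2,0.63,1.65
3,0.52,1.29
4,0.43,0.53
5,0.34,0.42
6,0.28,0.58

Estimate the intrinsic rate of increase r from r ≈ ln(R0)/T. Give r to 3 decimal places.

R0 = Σ lx·mx = 0 + 1.1544 + 1.0395 + 0.6708 + 0.2279 + 0.1428 + 0.1624 = 3.3978
Σ x·lx·mx = 7.8458; T = 7.8458/3.3978 = 2.30908…
r ≈ ln(R0)/T = ln(3.3978)/2.30908… = 0.5297… → 0.530

0.530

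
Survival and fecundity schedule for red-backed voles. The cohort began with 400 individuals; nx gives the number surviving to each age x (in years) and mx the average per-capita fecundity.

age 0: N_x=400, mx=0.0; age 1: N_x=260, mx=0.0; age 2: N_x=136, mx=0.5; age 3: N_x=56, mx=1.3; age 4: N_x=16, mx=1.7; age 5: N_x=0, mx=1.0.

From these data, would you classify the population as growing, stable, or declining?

lx = nx/n0 = nx/400: 1, 0.65, 0.34, 0.14, 0.04, 0
R0 = Σ lx·mx = 0 + 0 + 0.17 + 0.182 + 0.068 + 0 = 0.42
R0 < 1, so the population is declining.

declining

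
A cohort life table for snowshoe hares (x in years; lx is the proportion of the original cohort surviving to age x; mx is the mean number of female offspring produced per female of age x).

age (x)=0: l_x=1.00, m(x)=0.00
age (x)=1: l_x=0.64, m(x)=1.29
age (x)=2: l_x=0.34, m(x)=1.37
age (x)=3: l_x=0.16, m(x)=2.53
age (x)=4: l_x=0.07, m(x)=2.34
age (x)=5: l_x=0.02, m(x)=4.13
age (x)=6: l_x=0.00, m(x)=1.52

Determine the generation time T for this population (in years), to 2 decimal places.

lx·mx: 0, 0.8256, 0.4658, 0.4048, 0.1638, 0.0826, 0 → R0 = 1.9426
x·lx·mx: 0, 0.8256, 0.9316, 1.2144, 0.6552, 0.413, 0 → Σ = 4.0398
T = 4.0398 / 1.9426 = 2.079584… → 2.08

2.08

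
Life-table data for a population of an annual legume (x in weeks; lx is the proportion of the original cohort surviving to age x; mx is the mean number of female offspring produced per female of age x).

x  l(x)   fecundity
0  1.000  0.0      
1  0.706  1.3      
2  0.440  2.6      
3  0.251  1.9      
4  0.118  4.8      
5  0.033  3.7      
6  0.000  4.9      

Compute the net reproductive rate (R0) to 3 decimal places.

3.227

lx·mx by age: 0, 0.9178, 1.144, 0.4769, 0.5664, 0.1221, 0
R0 = Σ lx·mx = 3.2272 → 3.227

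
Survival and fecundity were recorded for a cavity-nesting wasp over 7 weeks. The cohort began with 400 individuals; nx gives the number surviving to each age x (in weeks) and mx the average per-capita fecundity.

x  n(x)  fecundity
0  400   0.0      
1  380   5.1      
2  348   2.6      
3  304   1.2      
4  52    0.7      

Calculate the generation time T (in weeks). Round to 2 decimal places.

1.54

lx = nx/n0 = nx/400: 1, 0.95, 0.87, 0.76, 0.13
lx·mx: 0, 4.845, 2.262, 0.912, 0.091 → R0 = 8.11
x·lx·mx: 0, 4.845, 4.524, 2.736, 0.364 → Σ = 12.469
T = 12.469 / 8.11 = 1.537485… → 1.54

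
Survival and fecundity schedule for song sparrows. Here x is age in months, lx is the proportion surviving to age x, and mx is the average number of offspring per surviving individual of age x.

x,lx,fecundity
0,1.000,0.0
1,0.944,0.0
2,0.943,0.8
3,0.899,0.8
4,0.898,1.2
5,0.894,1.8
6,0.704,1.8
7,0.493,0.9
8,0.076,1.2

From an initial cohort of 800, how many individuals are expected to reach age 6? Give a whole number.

563

Expected survivors = N0 · l_6 = 800 × 0.704 = 563.2 → 563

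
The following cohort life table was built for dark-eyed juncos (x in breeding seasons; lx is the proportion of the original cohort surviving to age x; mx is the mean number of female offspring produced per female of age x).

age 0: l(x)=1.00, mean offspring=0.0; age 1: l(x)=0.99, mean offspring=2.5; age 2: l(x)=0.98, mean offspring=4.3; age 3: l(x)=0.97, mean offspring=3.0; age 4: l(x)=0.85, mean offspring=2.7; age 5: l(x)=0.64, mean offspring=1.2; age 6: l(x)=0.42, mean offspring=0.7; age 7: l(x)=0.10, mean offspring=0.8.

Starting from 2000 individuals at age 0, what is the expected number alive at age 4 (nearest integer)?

1700

Expected survivors = N0 · l_4 = 2000 × 0.85 = 1700 → 1700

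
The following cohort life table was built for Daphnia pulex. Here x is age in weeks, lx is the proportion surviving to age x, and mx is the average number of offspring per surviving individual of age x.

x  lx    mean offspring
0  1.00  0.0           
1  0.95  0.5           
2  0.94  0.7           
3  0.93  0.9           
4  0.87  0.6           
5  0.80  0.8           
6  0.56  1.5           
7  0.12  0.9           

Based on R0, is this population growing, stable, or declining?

growing

R0 = Σ lx·mx = 0 + 0.475 + 0.658 + 0.837 + 0.522 + 0.64 + 0.84 + 0.108 = 4.08
R0 > 1, so the population is growing.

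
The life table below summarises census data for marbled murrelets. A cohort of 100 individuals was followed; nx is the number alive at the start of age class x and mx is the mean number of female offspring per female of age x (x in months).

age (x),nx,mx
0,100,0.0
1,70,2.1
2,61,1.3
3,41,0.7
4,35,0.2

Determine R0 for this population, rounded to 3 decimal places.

2.620

lx = nx/n0 = nx/100: 1, 0.7, 0.61, 0.41, 0.35
lx·mx by age: 0, 1.47, 0.793, 0.287, 0.07
R0 = Σ lx·mx = 2.62 → 2.620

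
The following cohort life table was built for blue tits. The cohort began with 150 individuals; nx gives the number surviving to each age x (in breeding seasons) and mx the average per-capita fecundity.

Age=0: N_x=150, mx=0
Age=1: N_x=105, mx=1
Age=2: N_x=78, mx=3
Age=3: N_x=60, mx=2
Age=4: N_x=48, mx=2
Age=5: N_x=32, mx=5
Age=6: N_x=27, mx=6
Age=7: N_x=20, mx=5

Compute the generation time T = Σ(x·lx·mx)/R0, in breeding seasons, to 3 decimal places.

lx = nx/n0 = nx/150: 1, 0.7, 0.52, 0.4, 0.32, 0.21333…, 0.18, 0.13333…
lx·mx: 0, 0.7, 1.56, 0.8, 0.64, 1.066667…, 1.08, 0.666667… → R0 = 6.513333…
x·lx·mx: 0, 0.7, 3.12, 2.4, 2.56, 5.333333…, 6.48, 4.666667… → Σ = 25.26…
T = 25.26… / 6.513333… = 3.878199… → 3.878

3.878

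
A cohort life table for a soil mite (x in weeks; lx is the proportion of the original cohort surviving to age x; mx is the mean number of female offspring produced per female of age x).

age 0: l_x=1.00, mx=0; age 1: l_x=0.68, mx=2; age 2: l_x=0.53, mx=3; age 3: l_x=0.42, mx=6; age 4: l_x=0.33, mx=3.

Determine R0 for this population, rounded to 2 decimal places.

6.46

lx·mx by age: 0, 1.36, 1.59, 2.52, 0.99
R0 = Σ lx·mx = 6.46 → 6.46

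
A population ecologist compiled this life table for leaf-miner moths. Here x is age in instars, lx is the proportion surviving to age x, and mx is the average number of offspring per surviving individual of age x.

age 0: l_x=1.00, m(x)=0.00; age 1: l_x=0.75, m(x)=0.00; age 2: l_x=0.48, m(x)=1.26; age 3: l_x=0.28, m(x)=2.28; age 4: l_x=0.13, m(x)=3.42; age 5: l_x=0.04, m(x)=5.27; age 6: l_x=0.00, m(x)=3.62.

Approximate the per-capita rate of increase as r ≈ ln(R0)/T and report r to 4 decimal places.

0.2043

R0 = Σ lx·mx = 0 + 0 + 0.6048 + 0.6384 + 0.4446 + 0.2108 + 0 = 1.8986
Σ x·lx·mx = 5.9572; T = 5.9572/1.8986 = 3.13768…
r ≈ ln(R0)/T = ln(1.8986)/3.13768… = 0.204328… → 0.2043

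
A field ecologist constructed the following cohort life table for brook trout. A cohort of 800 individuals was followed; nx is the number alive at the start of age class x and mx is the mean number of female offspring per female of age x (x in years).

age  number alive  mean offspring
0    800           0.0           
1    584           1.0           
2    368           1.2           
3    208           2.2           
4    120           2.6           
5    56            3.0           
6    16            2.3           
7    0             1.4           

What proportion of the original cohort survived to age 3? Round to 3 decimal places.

l_3 = n_3/n_0 = 208/800 = 0.26 → 0.260

0.260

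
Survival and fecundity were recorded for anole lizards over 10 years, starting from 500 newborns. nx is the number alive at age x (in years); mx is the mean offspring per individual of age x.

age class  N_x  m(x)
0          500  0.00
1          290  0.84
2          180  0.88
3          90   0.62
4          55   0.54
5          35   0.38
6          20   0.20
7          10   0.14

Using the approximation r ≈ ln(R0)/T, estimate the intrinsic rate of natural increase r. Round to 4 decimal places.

0.0066

lx = nx/n0 = nx/500: 1, 0.58, 0.36, 0.18, 0.11, 0.07, 0.04, 0.02
R0 = Σ lx·mx = 0 + 0.4872 + 0.3168 + 0.1116 + 0.0594 + 0.0266 + 0.008 + 0.0028 = 1.0124
Σ x·lx·mx = 1.8938; T = 1.8938/1.0124 = 1.8706…
r ≈ ln(R0)/T = ln(1.0124)/1.8706… = 0.006588… → 0.0066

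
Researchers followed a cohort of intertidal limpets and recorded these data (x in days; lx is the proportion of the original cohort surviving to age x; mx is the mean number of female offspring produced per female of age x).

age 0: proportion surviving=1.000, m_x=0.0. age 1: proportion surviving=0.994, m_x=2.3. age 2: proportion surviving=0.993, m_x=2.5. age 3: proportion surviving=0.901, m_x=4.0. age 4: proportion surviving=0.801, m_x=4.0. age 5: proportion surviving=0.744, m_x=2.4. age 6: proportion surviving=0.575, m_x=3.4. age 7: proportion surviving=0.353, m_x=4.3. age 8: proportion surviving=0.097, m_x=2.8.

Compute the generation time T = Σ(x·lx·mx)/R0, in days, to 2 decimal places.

lx·mx: 0, 2.2862, 2.4825, 3.604, 3.204, 1.7856, 1.955, 1.5179, 0.2716 → R0 = 17.1068
x·lx·mx: 0, 2.2862, 4.965, 10.812, 12.816, 8.928, 11.73, 10.6253, 2.1728 → Σ = 64.3353
T = 64.3353 / 17.1068 = 3.760803… → 3.76

3.76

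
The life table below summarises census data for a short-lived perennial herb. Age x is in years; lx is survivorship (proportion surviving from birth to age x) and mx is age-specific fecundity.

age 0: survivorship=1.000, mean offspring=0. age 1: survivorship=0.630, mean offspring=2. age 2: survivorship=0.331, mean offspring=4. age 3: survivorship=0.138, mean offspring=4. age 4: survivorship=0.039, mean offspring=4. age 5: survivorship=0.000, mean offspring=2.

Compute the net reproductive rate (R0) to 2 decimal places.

3.29

lx·mx by age: 0, 1.26, 1.324, 0.552, 0.156, 0
R0 = Σ lx·mx = 3.292 → 3.29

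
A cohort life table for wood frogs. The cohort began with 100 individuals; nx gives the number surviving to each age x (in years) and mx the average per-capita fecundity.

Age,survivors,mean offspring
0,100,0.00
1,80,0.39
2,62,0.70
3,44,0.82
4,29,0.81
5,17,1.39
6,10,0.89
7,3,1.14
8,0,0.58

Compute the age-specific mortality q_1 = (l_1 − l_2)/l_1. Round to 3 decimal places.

lx = nx/n0 = nx/100: 1, 0.8, 0.62, 0.44, 0.29, 0.17, 0.1, 0.03, 0
q_1 = (l_1 − l_2) / l_1 = (0.8 − 0.62) / 0.8
     = 0.18 / 0.8 = 0.225 → 0.225

0.225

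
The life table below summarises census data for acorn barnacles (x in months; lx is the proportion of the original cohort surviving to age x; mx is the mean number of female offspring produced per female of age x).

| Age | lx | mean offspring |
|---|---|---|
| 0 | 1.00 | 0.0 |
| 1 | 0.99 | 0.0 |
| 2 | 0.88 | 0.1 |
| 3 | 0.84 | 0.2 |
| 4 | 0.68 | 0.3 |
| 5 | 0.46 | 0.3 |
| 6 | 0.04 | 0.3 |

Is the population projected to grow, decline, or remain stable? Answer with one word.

declining

R0 = Σ lx·mx = 0 + 0 + 0.088 + 0.168 + 0.204 + 0.138 + 0.012 = 0.61
R0 < 1, so the population is declining.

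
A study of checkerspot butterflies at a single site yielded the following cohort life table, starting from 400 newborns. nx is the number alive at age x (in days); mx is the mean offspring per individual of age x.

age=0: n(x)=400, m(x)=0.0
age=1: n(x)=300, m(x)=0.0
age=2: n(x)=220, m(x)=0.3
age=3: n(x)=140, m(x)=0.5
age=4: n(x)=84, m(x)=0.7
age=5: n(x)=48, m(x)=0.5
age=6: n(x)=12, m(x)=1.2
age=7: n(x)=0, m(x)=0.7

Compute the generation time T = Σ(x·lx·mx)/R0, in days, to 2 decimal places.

3.36

lx = nx/n0 = nx/400: 1, 0.75, 0.55, 0.35, 0.21, 0.12, 0.03, 0
lx·mx: 0, 0, 0.165, 0.175, 0.147, 0.06, 0.036, 0 → R0 = 0.583
x·lx·mx: 0, 0, 0.33, 0.525, 0.588, 0.3, 0.216, 0 → Σ = 1.959
T = 1.959 / 0.583 = 3.360206… → 3.36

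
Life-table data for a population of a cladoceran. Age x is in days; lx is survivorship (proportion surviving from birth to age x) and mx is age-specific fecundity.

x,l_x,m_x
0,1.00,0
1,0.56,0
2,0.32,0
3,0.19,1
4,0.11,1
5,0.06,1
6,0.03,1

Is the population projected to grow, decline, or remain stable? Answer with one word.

R0 = Σ lx·mx = 0 + 0 + 0 + 0.19 + 0.11 + 0.06 + 0.03 = 0.39
R0 < 1, so the population is declining.

declining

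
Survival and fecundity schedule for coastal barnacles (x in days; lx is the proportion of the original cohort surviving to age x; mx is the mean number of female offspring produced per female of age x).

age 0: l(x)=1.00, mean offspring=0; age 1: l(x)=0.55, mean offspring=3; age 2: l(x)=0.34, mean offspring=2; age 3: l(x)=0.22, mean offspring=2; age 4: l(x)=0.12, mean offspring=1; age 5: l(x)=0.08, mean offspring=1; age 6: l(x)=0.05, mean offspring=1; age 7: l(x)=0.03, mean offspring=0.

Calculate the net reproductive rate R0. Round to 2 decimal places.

lx·mx by age: 0, 1.65, 0.68, 0.44, 0.12, 0.08, 0.05, 0
R0 = Σ lx·mx = 3.02 → 3.02

3.02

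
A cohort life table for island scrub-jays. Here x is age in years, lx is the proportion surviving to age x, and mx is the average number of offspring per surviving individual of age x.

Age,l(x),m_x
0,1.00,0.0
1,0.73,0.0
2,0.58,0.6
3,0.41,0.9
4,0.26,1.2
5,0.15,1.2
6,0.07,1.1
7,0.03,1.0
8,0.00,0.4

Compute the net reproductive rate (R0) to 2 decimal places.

lx·mx by age: 0, 0, 0.348, 0.369, 0.312, 0.18, 0.077, 0.03, 0
R0 = Σ lx·mx = 1.316 → 1.32

1.32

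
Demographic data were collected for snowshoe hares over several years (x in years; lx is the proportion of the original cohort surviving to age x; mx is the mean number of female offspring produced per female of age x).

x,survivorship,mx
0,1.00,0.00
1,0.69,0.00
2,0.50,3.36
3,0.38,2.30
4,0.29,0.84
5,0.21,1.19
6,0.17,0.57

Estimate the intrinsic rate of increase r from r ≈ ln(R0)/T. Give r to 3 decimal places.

0.410

R0 = Σ lx·mx = 0 + 0 + 1.68 + 0.874 + 0.2436 + 0.2499 + 0.0969 = 3.1444
Σ x·lx·mx = 8.7873; T = 8.7873/3.1444 = 2.79459…
r ≈ ln(R0)/T = ln(3.1444)/2.79459… = 0.40994… → 0.410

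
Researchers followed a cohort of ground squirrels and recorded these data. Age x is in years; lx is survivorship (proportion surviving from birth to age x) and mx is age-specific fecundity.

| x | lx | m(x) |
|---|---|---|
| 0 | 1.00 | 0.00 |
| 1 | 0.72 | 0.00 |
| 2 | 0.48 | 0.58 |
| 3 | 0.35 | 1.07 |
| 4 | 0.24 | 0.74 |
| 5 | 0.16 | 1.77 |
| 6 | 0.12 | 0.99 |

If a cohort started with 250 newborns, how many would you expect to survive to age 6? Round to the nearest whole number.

Expected survivors = N0 · l_6 = 250 × 0.12 = 30 → 30

30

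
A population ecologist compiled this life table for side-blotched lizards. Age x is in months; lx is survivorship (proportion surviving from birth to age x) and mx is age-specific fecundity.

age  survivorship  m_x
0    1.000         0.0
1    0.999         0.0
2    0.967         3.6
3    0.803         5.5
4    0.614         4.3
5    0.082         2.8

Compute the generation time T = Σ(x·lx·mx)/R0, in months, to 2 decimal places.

lx·mx: 0, 0, 3.4812, 4.4165, 2.6402, 0.2296 → R0 = 10.7675
x·lx·mx: 0, 0, 6.9624, 13.2495, 10.5608, 1.148 → Σ = 31.9207
T = 31.9207 / 10.7675 = 2.964541… → 2.96

2.96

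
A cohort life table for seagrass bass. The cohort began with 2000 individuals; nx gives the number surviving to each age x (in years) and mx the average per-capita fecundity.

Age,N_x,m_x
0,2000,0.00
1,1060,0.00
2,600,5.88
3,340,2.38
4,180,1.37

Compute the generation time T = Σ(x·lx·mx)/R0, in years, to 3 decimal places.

2.284

lx = nx/n0 = nx/2000: 1, 0.53, 0.3, 0.17, 0.09
lx·mx: 0, 0, 1.764, 0.4046, 0.1233 → R0 = 2.2919
x·lx·mx: 0, 0, 3.528, 1.2138, 0.4932 → Σ = 5.235
T = 5.235 / 2.2919 = 2.284131… → 2.284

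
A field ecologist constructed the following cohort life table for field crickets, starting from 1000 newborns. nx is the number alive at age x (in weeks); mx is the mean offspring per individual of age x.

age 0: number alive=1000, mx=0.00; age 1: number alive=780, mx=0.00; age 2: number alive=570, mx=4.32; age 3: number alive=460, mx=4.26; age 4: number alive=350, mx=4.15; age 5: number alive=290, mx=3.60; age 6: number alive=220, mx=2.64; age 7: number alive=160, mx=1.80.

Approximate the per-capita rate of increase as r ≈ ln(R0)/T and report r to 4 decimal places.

lx = nx/n0 = nx/1000: 1, 0.78, 0.57, 0.46, 0.35, 0.29, 0.22, 0.16
R0 = Σ lx·mx = 0 + 0 + 2.4624 + 1.9596 + 1.4525 + 1.044 + 0.5808 + 0.288 = 7.7873
Σ x·lx·mx = 27.3344; T = 27.3344/7.7873 = 3.51013…
r ≈ ln(R0)/T = ln(7.7873)/3.51013… = 0.584735… → 0.5847

0.5847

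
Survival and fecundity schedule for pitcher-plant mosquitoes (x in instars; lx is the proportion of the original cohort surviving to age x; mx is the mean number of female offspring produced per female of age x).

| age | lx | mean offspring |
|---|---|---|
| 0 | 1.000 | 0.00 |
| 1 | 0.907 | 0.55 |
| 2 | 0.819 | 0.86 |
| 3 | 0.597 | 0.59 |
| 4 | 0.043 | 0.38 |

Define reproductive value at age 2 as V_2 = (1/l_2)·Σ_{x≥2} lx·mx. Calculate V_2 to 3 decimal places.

lx·mx for x ≥ 2: 0.70434, 0.35223, 0.01634 → sum = 1.07291
V_2 = 1.07291 / l_2 = 1.07291 / 0.819 = 1.310024… → 1.310

1.310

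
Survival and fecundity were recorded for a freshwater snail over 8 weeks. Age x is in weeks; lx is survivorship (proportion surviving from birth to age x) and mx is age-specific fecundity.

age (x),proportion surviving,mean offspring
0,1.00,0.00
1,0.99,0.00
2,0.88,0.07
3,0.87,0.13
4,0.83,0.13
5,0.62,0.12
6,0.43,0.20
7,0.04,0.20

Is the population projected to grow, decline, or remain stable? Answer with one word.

declining

R0 = Σ lx·mx = 0 + 0 + 0.0616 + 0.1131 + 0.1079 + 0.0744 + 0.086 + 0.008 = 0.451
R0 < 1, so the population is declining.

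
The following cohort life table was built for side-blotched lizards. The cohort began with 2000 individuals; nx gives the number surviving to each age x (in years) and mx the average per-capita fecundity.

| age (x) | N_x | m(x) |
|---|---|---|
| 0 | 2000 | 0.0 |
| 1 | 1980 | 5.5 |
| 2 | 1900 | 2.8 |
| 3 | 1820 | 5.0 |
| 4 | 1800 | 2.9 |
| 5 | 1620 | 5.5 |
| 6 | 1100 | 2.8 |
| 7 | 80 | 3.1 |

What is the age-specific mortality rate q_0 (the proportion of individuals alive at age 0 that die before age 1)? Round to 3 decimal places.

lx = nx/n0 = nx/2000: 1, 0.99, 0.95, 0.91, 0.9, 0.81, 0.55, 0.04
q_0 = (l_0 − l_1) / l_0 = (1 − 0.99) / 1
     = 0.01 / 1 = 0.01 → 0.010

0.010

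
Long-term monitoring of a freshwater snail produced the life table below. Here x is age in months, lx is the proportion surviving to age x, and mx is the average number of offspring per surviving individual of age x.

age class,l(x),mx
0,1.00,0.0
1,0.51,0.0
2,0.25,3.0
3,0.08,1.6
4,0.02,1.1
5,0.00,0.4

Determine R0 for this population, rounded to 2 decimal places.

0.90

lx·mx by age: 0, 0, 0.75, 0.128, 0.022, 0
R0 = Σ lx·mx = 0.9 → 0.90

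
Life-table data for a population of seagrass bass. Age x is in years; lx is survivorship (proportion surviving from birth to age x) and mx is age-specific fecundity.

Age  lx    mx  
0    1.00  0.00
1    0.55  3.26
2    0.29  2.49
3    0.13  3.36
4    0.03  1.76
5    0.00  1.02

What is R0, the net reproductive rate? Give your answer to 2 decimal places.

3.00

lx·mx by age: 0, 1.793, 0.7221, 0.4368, 0.0528, 0
R0 = Σ lx·mx = 3.0047 → 3.00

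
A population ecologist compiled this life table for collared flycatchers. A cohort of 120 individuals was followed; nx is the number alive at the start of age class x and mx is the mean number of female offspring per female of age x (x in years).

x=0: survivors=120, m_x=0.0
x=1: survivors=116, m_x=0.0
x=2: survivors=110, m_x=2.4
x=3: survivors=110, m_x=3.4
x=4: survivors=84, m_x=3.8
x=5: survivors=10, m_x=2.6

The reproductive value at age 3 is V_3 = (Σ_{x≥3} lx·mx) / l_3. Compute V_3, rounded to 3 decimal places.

6.538

lx = nx/n0 = nx/120: 1, 0.96667…, 0.91667…, 0.91667…, 0.7, 0.08333…
lx·mx for x ≥ 3: 3.116667…, 2.66, 0.216667… → sum = 5.993333…
V_3 = 5.993333… / l_3 = 5.993333… / 0.916667… = 6.538182… → 6.538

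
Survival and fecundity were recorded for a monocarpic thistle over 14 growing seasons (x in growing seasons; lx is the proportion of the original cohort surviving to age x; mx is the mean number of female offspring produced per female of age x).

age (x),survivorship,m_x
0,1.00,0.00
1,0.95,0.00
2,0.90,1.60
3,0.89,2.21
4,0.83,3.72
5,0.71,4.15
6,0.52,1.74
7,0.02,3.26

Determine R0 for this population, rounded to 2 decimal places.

10.41

lx·mx by age: 0, 0, 1.44, 1.9669, 3.0876, 2.9465, 0.9048, 0.0652
R0 = Σ lx·mx = 10.411 → 10.41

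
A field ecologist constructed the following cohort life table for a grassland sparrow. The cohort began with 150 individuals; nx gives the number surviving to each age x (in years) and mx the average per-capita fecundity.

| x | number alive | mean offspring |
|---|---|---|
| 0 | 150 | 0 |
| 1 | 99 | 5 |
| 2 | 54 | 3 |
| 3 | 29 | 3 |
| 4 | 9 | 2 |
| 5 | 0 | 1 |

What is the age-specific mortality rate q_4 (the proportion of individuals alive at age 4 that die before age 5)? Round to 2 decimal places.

lx = nx/n0 = nx/150: 1, 0.66, 0.36, 0.19333…, 0.06, 0
q_4 = (l_4 − l_5) / l_4 = (0.06 − 0) / 0.06
     = 0.06 / 0.06 = 1 → 1.00

1.00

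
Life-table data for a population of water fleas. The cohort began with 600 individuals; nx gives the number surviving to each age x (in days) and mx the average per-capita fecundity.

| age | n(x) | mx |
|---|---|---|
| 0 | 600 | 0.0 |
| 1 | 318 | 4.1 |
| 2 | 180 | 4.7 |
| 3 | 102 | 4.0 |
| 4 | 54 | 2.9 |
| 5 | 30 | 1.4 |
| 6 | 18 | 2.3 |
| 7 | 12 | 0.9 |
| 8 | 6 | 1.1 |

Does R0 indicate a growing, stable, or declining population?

lx = nx/n0 = nx/600: 1, 0.53, 0.3, 0.17, 0.09, 0.05, 0.03, 0.02, 0.01
R0 = Σ lx·mx = 0 + 2.173 + 1.41 + 0.68 + 0.261 + 0.07 + 0.069 + 0.018 + 0.011 = 4.692
R0 > 1, so the population is growing.

growing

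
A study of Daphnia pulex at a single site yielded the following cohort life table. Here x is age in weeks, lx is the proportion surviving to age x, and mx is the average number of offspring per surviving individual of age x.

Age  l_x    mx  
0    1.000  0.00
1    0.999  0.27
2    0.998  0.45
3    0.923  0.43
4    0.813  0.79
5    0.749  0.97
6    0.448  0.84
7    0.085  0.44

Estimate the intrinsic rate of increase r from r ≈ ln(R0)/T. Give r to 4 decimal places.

R0 = Σ lx·mx = 0 + 0.26973 + 0.4491 + 0.39689 + 0.64227 + 0.72653 + 0.37632 + 0.0374 = 2.89824
Σ x·lx·mx = 11.08005; T = 11.08005/2.89824 = 3.82303…
r ≈ ln(R0)/T = ln(2.89824)/3.82303… = 0.278341… → 0.2783

0.2783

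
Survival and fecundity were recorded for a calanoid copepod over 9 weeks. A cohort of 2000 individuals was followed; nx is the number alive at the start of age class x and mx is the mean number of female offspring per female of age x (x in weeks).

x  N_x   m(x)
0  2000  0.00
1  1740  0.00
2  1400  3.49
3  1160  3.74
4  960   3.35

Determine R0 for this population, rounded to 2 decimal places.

6.22

lx = nx/n0 = nx/2000: 1, 0.87, 0.7, 0.58, 0.48
lx·mx by age: 0, 0, 2.443, 2.1692, 1.608
R0 = Σ lx·mx = 6.2202 → 6.22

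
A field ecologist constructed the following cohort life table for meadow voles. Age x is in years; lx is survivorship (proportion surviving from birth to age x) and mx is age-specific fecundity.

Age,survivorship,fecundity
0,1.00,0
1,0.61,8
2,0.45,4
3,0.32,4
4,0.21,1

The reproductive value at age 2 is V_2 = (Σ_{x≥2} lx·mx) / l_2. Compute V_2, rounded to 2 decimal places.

7.31

lx·mx for x ≥ 2: 1.8, 1.28, 0.21 → sum = 3.29
V_2 = 3.29 / l_2 = 3.29 / 0.45 = 7.311111… → 7.31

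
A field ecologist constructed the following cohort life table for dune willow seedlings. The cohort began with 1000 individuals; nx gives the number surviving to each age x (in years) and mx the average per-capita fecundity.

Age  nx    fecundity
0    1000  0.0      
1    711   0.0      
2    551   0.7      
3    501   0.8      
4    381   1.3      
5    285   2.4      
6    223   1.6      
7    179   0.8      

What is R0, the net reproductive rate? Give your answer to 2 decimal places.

2.47

lx = nx/n0 = nx/1000: 1, 0.711, 0.551, 0.501, 0.381, 0.285, 0.223, 0.179
lx·mx by age: 0, 0, 0.3857, 0.4008, 0.4953, 0.684, 0.3568, 0.1432
R0 = Σ lx·mx = 2.4658 → 2.47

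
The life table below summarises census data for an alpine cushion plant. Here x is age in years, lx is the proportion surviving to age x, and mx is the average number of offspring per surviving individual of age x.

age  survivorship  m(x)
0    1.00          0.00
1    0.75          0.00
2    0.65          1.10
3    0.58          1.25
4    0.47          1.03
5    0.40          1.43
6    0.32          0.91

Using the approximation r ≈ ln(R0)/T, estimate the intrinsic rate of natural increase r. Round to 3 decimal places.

0.282

R0 = Σ lx·mx = 0 + 0 + 0.715 + 0.725 + 0.4841 + 0.572 + 0.2912 = 2.7873
Σ x·lx·mx = 10.1486; T = 10.1486/2.7873 = 3.64101…
r ≈ ln(R0)/T = ln(2.7873)/3.64101… = 0.28154… → 0.282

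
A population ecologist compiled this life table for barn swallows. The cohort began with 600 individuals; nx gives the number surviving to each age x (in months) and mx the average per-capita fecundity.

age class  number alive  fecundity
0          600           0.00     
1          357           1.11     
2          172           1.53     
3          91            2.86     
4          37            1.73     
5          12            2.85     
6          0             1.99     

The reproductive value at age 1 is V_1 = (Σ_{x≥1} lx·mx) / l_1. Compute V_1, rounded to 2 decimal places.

lx = nx/n0 = nx/600: 1, 0.595, 0.28667…, 0.15167…, 0.06167…, 0.02, 0
lx·mx for x ≥ 1: 0.66045, 0.4386…, 0.433767…, 0.106683…, 0.057, 0 → sum = 1.6965…
V_1 = 1.6965… / l_1 = 1.6965… / 0.595 = 2.851261… → 2.85

2.85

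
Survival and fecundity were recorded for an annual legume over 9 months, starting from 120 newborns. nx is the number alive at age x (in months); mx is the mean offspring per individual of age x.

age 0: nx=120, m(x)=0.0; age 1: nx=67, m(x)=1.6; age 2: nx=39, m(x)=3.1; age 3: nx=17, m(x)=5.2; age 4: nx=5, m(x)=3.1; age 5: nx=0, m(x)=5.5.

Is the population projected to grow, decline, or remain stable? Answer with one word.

growing

lx = nx/n0 = nx/120: 1, 0.55833…, 0.325, 0.14167…, 0.04167…, 0
R0 = Σ lx·mx = 0 + 0.893333… + 1.0075 + 0.736667… + 0.129167… + 0 = 2.766667…
R0 > 1, so the population is growing.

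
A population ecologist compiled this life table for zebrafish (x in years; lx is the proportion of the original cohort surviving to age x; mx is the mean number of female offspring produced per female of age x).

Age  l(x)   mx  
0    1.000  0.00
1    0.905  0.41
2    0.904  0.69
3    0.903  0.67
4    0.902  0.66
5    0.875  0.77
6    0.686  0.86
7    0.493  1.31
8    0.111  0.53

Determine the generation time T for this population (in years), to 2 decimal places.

4.25

lx·mx: 0, 0.37105, 0.62376, 0.60501, 0.59532, 0.67375, 0.58996, 0.64583, 0.05883 → R0 = 4.16351
x·lx·mx: 0, 0.37105, 1.24752, 1.81503, 2.38128, 3.36875, 3.53976, 4.52081, 0.47064 → Σ = 17.71484
T = 17.71484 / 4.16351 = 4.254785… → 4.25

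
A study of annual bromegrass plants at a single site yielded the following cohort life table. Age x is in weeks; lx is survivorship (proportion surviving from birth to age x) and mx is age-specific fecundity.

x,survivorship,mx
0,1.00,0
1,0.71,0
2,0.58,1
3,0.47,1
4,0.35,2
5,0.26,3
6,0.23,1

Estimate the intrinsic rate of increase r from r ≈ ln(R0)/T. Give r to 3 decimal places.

R0 = Σ lx·mx = 0 + 0 + 0.58 + 0.47 + 0.7 + 0.78 + 0.23 = 2.76
Σ x·lx·mx = 10.65; T = 10.65/2.76 = 3.8587…
r ≈ ln(R0)/T = ln(2.76)/3.8587… = 0.2631… → 0.263

0.263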